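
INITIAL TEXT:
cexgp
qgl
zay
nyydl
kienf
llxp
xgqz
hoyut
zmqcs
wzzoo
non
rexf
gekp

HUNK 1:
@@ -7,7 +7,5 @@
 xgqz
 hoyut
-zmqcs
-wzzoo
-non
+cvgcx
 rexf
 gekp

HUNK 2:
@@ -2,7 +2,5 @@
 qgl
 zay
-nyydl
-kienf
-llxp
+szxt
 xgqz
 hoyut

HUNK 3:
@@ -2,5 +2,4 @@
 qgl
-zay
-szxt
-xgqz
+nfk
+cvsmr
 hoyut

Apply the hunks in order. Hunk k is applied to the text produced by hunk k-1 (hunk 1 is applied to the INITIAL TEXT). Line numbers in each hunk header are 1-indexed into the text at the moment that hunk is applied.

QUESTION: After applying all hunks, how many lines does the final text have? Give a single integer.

Hunk 1: at line 7 remove [zmqcs,wzzoo,non] add [cvgcx] -> 11 lines: cexgp qgl zay nyydl kienf llxp xgqz hoyut cvgcx rexf gekp
Hunk 2: at line 2 remove [nyydl,kienf,llxp] add [szxt] -> 9 lines: cexgp qgl zay szxt xgqz hoyut cvgcx rexf gekp
Hunk 3: at line 2 remove [zay,szxt,xgqz] add [nfk,cvsmr] -> 8 lines: cexgp qgl nfk cvsmr hoyut cvgcx rexf gekp
Final line count: 8

Answer: 8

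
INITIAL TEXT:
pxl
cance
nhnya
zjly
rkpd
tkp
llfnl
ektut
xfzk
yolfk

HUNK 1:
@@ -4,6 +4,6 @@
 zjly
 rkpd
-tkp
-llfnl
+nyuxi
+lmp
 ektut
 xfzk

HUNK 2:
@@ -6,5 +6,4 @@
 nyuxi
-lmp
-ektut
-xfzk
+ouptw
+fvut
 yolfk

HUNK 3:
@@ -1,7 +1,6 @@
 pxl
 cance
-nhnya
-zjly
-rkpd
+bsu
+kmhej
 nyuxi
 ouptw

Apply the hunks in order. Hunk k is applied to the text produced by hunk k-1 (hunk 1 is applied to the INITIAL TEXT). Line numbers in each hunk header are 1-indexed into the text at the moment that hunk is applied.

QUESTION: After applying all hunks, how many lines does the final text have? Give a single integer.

Hunk 1: at line 4 remove [tkp,llfnl] add [nyuxi,lmp] -> 10 lines: pxl cance nhnya zjly rkpd nyuxi lmp ektut xfzk yolfk
Hunk 2: at line 6 remove [lmp,ektut,xfzk] add [ouptw,fvut] -> 9 lines: pxl cance nhnya zjly rkpd nyuxi ouptw fvut yolfk
Hunk 3: at line 1 remove [nhnya,zjly,rkpd] add [bsu,kmhej] -> 8 lines: pxl cance bsu kmhej nyuxi ouptw fvut yolfk
Final line count: 8

Answer: 8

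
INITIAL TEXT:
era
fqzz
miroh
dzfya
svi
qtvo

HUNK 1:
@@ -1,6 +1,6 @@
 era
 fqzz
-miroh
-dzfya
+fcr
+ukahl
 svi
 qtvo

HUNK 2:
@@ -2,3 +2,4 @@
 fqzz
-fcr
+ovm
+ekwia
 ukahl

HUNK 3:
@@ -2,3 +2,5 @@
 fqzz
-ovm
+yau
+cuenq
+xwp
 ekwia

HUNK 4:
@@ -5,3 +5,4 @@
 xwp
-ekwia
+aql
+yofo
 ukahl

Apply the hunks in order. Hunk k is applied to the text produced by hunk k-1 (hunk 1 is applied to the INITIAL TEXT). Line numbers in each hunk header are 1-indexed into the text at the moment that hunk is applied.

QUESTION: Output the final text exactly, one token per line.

Answer: era
fqzz
yau
cuenq
xwp
aql
yofo
ukahl
svi
qtvo

Derivation:
Hunk 1: at line 1 remove [miroh,dzfya] add [fcr,ukahl] -> 6 lines: era fqzz fcr ukahl svi qtvo
Hunk 2: at line 2 remove [fcr] add [ovm,ekwia] -> 7 lines: era fqzz ovm ekwia ukahl svi qtvo
Hunk 3: at line 2 remove [ovm] add [yau,cuenq,xwp] -> 9 lines: era fqzz yau cuenq xwp ekwia ukahl svi qtvo
Hunk 4: at line 5 remove [ekwia] add [aql,yofo] -> 10 lines: era fqzz yau cuenq xwp aql yofo ukahl svi qtvo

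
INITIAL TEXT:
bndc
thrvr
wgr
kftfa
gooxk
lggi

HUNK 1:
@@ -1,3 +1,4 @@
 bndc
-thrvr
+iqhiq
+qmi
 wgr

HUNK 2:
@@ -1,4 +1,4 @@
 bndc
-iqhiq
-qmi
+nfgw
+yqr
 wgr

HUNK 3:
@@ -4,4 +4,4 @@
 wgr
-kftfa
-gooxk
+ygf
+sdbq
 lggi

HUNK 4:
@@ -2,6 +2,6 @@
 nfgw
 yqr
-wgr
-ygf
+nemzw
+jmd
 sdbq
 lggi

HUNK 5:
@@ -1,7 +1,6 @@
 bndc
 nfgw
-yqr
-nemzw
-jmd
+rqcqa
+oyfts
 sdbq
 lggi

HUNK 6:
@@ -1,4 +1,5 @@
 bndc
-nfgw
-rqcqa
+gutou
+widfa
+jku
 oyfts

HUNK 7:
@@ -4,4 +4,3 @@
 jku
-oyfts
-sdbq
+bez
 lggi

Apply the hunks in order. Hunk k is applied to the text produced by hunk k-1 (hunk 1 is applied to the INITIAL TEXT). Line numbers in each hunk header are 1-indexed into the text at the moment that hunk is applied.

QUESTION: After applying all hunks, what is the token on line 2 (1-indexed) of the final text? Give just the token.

Answer: gutou

Derivation:
Hunk 1: at line 1 remove [thrvr] add [iqhiq,qmi] -> 7 lines: bndc iqhiq qmi wgr kftfa gooxk lggi
Hunk 2: at line 1 remove [iqhiq,qmi] add [nfgw,yqr] -> 7 lines: bndc nfgw yqr wgr kftfa gooxk lggi
Hunk 3: at line 4 remove [kftfa,gooxk] add [ygf,sdbq] -> 7 lines: bndc nfgw yqr wgr ygf sdbq lggi
Hunk 4: at line 2 remove [wgr,ygf] add [nemzw,jmd] -> 7 lines: bndc nfgw yqr nemzw jmd sdbq lggi
Hunk 5: at line 1 remove [yqr,nemzw,jmd] add [rqcqa,oyfts] -> 6 lines: bndc nfgw rqcqa oyfts sdbq lggi
Hunk 6: at line 1 remove [nfgw,rqcqa] add [gutou,widfa,jku] -> 7 lines: bndc gutou widfa jku oyfts sdbq lggi
Hunk 7: at line 4 remove [oyfts,sdbq] add [bez] -> 6 lines: bndc gutou widfa jku bez lggi
Final line 2: gutou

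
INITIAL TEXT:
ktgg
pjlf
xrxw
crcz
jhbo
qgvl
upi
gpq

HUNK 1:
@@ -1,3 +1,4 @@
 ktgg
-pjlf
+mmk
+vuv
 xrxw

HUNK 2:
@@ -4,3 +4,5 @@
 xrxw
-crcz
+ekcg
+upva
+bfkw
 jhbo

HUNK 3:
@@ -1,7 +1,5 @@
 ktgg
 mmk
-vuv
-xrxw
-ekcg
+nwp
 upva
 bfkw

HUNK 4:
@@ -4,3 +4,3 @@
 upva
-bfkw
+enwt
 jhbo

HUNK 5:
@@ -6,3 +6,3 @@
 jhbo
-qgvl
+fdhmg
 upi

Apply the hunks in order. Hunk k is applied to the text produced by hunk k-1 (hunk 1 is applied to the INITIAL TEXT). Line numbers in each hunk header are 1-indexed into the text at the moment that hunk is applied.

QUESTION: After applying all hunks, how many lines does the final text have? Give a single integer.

Answer: 9

Derivation:
Hunk 1: at line 1 remove [pjlf] add [mmk,vuv] -> 9 lines: ktgg mmk vuv xrxw crcz jhbo qgvl upi gpq
Hunk 2: at line 4 remove [crcz] add [ekcg,upva,bfkw] -> 11 lines: ktgg mmk vuv xrxw ekcg upva bfkw jhbo qgvl upi gpq
Hunk 3: at line 1 remove [vuv,xrxw,ekcg] add [nwp] -> 9 lines: ktgg mmk nwp upva bfkw jhbo qgvl upi gpq
Hunk 4: at line 4 remove [bfkw] add [enwt] -> 9 lines: ktgg mmk nwp upva enwt jhbo qgvl upi gpq
Hunk 5: at line 6 remove [qgvl] add [fdhmg] -> 9 lines: ktgg mmk nwp upva enwt jhbo fdhmg upi gpq
Final line count: 9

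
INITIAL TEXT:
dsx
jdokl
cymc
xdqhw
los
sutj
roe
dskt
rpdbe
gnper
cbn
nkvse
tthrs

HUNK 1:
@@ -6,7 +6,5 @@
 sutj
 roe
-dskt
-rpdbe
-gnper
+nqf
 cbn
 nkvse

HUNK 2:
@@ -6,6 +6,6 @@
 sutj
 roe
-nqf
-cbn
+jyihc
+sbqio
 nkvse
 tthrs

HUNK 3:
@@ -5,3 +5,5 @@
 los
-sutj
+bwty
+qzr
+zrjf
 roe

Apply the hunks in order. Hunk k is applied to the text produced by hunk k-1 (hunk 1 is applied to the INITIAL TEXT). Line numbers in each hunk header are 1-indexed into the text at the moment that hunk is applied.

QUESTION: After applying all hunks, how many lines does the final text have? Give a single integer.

Hunk 1: at line 6 remove [dskt,rpdbe,gnper] add [nqf] -> 11 lines: dsx jdokl cymc xdqhw los sutj roe nqf cbn nkvse tthrs
Hunk 2: at line 6 remove [nqf,cbn] add [jyihc,sbqio] -> 11 lines: dsx jdokl cymc xdqhw los sutj roe jyihc sbqio nkvse tthrs
Hunk 3: at line 5 remove [sutj] add [bwty,qzr,zrjf] -> 13 lines: dsx jdokl cymc xdqhw los bwty qzr zrjf roe jyihc sbqio nkvse tthrs
Final line count: 13

Answer: 13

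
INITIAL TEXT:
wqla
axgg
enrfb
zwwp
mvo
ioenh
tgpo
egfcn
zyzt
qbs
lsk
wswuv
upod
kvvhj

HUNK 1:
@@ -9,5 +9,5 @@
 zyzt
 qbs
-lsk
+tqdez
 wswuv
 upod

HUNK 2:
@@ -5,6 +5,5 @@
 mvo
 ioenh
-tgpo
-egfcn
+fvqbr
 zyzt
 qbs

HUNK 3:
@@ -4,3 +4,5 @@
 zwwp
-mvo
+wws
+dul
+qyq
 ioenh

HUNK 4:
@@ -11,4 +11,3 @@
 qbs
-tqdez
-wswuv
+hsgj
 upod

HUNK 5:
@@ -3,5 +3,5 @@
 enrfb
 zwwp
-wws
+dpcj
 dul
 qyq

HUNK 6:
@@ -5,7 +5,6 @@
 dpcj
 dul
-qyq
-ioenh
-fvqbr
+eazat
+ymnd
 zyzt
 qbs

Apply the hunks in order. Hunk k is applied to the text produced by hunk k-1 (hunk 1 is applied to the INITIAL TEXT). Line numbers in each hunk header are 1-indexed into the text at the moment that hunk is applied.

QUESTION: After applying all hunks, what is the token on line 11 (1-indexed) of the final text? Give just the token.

Hunk 1: at line 9 remove [lsk] add [tqdez] -> 14 lines: wqla axgg enrfb zwwp mvo ioenh tgpo egfcn zyzt qbs tqdez wswuv upod kvvhj
Hunk 2: at line 5 remove [tgpo,egfcn] add [fvqbr] -> 13 lines: wqla axgg enrfb zwwp mvo ioenh fvqbr zyzt qbs tqdez wswuv upod kvvhj
Hunk 3: at line 4 remove [mvo] add [wws,dul,qyq] -> 15 lines: wqla axgg enrfb zwwp wws dul qyq ioenh fvqbr zyzt qbs tqdez wswuv upod kvvhj
Hunk 4: at line 11 remove [tqdez,wswuv] add [hsgj] -> 14 lines: wqla axgg enrfb zwwp wws dul qyq ioenh fvqbr zyzt qbs hsgj upod kvvhj
Hunk 5: at line 3 remove [wws] add [dpcj] -> 14 lines: wqla axgg enrfb zwwp dpcj dul qyq ioenh fvqbr zyzt qbs hsgj upod kvvhj
Hunk 6: at line 5 remove [qyq,ioenh,fvqbr] add [eazat,ymnd] -> 13 lines: wqla axgg enrfb zwwp dpcj dul eazat ymnd zyzt qbs hsgj upod kvvhj
Final line 11: hsgj

Answer: hsgj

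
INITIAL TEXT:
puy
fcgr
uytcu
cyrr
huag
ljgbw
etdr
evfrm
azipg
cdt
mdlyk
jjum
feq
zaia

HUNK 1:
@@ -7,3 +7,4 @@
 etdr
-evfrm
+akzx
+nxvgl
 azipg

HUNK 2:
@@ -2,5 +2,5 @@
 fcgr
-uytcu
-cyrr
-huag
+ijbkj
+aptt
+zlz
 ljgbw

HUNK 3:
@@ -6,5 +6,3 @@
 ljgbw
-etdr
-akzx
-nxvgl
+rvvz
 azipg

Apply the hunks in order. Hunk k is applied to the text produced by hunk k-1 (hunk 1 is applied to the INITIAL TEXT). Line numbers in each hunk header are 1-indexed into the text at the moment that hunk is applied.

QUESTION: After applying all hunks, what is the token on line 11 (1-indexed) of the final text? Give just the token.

Answer: jjum

Derivation:
Hunk 1: at line 7 remove [evfrm] add [akzx,nxvgl] -> 15 lines: puy fcgr uytcu cyrr huag ljgbw etdr akzx nxvgl azipg cdt mdlyk jjum feq zaia
Hunk 2: at line 2 remove [uytcu,cyrr,huag] add [ijbkj,aptt,zlz] -> 15 lines: puy fcgr ijbkj aptt zlz ljgbw etdr akzx nxvgl azipg cdt mdlyk jjum feq zaia
Hunk 3: at line 6 remove [etdr,akzx,nxvgl] add [rvvz] -> 13 lines: puy fcgr ijbkj aptt zlz ljgbw rvvz azipg cdt mdlyk jjum feq zaia
Final line 11: jjum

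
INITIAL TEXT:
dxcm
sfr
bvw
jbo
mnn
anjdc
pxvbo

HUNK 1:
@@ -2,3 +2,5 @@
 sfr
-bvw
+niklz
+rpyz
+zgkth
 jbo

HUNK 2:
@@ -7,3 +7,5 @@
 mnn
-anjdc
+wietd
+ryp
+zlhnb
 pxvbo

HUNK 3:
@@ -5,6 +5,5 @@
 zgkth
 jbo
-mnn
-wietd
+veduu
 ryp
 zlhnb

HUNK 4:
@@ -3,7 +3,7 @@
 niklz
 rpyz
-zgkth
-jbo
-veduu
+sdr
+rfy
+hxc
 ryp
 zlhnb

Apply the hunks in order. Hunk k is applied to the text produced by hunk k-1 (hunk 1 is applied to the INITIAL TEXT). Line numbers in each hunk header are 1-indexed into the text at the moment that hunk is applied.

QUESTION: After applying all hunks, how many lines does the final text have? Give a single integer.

Hunk 1: at line 2 remove [bvw] add [niklz,rpyz,zgkth] -> 9 lines: dxcm sfr niklz rpyz zgkth jbo mnn anjdc pxvbo
Hunk 2: at line 7 remove [anjdc] add [wietd,ryp,zlhnb] -> 11 lines: dxcm sfr niklz rpyz zgkth jbo mnn wietd ryp zlhnb pxvbo
Hunk 3: at line 5 remove [mnn,wietd] add [veduu] -> 10 lines: dxcm sfr niklz rpyz zgkth jbo veduu ryp zlhnb pxvbo
Hunk 4: at line 3 remove [zgkth,jbo,veduu] add [sdr,rfy,hxc] -> 10 lines: dxcm sfr niklz rpyz sdr rfy hxc ryp zlhnb pxvbo
Final line count: 10

Answer: 10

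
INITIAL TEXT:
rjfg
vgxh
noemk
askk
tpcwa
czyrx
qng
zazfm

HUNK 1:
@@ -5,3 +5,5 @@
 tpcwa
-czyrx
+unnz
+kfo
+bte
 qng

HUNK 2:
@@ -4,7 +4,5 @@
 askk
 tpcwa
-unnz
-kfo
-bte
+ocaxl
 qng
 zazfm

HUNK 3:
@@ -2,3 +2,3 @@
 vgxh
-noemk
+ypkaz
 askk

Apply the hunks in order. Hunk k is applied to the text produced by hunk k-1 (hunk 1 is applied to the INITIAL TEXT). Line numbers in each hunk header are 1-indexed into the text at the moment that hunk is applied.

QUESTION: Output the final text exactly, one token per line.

Hunk 1: at line 5 remove [czyrx] add [unnz,kfo,bte] -> 10 lines: rjfg vgxh noemk askk tpcwa unnz kfo bte qng zazfm
Hunk 2: at line 4 remove [unnz,kfo,bte] add [ocaxl] -> 8 lines: rjfg vgxh noemk askk tpcwa ocaxl qng zazfm
Hunk 3: at line 2 remove [noemk] add [ypkaz] -> 8 lines: rjfg vgxh ypkaz askk tpcwa ocaxl qng zazfm

Answer: rjfg
vgxh
ypkaz
askk
tpcwa
ocaxl
qng
zazfm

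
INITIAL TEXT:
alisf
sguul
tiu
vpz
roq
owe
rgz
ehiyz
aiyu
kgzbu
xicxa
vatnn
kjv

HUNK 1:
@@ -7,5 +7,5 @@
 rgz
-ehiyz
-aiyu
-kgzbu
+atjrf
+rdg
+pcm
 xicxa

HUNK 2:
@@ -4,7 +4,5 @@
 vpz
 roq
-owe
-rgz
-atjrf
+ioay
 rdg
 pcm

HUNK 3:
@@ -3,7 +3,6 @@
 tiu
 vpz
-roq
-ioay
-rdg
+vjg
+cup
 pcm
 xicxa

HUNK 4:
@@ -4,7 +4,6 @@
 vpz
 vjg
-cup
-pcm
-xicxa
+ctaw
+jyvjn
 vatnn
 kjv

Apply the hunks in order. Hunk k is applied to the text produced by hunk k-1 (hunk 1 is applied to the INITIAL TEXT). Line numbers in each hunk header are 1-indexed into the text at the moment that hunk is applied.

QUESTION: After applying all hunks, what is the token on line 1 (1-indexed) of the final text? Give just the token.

Answer: alisf

Derivation:
Hunk 1: at line 7 remove [ehiyz,aiyu,kgzbu] add [atjrf,rdg,pcm] -> 13 lines: alisf sguul tiu vpz roq owe rgz atjrf rdg pcm xicxa vatnn kjv
Hunk 2: at line 4 remove [owe,rgz,atjrf] add [ioay] -> 11 lines: alisf sguul tiu vpz roq ioay rdg pcm xicxa vatnn kjv
Hunk 3: at line 3 remove [roq,ioay,rdg] add [vjg,cup] -> 10 lines: alisf sguul tiu vpz vjg cup pcm xicxa vatnn kjv
Hunk 4: at line 4 remove [cup,pcm,xicxa] add [ctaw,jyvjn] -> 9 lines: alisf sguul tiu vpz vjg ctaw jyvjn vatnn kjv
Final line 1: alisf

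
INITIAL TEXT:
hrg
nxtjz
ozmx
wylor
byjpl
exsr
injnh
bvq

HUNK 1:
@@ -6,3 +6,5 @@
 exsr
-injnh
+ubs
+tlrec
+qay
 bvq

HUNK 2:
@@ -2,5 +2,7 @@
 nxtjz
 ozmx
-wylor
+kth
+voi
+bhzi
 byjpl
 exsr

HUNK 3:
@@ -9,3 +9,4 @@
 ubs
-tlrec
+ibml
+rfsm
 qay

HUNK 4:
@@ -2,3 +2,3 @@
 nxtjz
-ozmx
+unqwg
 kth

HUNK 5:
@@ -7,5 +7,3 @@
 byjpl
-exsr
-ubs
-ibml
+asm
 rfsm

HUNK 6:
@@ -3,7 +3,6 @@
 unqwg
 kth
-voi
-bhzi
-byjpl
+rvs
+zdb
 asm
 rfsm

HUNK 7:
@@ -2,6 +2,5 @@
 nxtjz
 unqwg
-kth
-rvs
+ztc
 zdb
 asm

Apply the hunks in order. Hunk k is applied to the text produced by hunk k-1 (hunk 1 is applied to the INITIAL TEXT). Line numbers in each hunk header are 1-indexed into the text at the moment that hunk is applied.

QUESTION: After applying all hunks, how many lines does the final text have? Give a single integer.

Answer: 9

Derivation:
Hunk 1: at line 6 remove [injnh] add [ubs,tlrec,qay] -> 10 lines: hrg nxtjz ozmx wylor byjpl exsr ubs tlrec qay bvq
Hunk 2: at line 2 remove [wylor] add [kth,voi,bhzi] -> 12 lines: hrg nxtjz ozmx kth voi bhzi byjpl exsr ubs tlrec qay bvq
Hunk 3: at line 9 remove [tlrec] add [ibml,rfsm] -> 13 lines: hrg nxtjz ozmx kth voi bhzi byjpl exsr ubs ibml rfsm qay bvq
Hunk 4: at line 2 remove [ozmx] add [unqwg] -> 13 lines: hrg nxtjz unqwg kth voi bhzi byjpl exsr ubs ibml rfsm qay bvq
Hunk 5: at line 7 remove [exsr,ubs,ibml] add [asm] -> 11 lines: hrg nxtjz unqwg kth voi bhzi byjpl asm rfsm qay bvq
Hunk 6: at line 3 remove [voi,bhzi,byjpl] add [rvs,zdb] -> 10 lines: hrg nxtjz unqwg kth rvs zdb asm rfsm qay bvq
Hunk 7: at line 2 remove [kth,rvs] add [ztc] -> 9 lines: hrg nxtjz unqwg ztc zdb asm rfsm qay bvq
Final line count: 9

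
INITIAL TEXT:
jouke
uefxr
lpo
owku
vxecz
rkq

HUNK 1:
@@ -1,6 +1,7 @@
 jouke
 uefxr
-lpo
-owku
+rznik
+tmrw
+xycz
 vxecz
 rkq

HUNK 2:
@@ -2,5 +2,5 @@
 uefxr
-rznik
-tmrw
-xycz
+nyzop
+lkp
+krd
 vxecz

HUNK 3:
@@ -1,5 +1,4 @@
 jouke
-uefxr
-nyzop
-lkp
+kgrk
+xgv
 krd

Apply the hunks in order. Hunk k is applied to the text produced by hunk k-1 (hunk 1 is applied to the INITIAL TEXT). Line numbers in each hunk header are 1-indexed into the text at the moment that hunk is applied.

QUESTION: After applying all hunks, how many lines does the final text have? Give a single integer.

Answer: 6

Derivation:
Hunk 1: at line 1 remove [lpo,owku] add [rznik,tmrw,xycz] -> 7 lines: jouke uefxr rznik tmrw xycz vxecz rkq
Hunk 2: at line 2 remove [rznik,tmrw,xycz] add [nyzop,lkp,krd] -> 7 lines: jouke uefxr nyzop lkp krd vxecz rkq
Hunk 3: at line 1 remove [uefxr,nyzop,lkp] add [kgrk,xgv] -> 6 lines: jouke kgrk xgv krd vxecz rkq
Final line count: 6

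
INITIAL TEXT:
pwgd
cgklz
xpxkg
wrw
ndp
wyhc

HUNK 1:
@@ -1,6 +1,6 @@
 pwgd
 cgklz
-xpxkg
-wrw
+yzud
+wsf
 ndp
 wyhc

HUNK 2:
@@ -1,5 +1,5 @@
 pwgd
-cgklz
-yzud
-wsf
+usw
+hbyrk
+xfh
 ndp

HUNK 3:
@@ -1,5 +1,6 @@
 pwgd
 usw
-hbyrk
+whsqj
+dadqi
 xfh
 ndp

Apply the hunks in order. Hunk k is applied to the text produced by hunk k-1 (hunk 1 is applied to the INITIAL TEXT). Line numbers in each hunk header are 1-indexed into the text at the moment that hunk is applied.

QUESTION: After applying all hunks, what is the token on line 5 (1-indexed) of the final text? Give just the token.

Hunk 1: at line 1 remove [xpxkg,wrw] add [yzud,wsf] -> 6 lines: pwgd cgklz yzud wsf ndp wyhc
Hunk 2: at line 1 remove [cgklz,yzud,wsf] add [usw,hbyrk,xfh] -> 6 lines: pwgd usw hbyrk xfh ndp wyhc
Hunk 3: at line 1 remove [hbyrk] add [whsqj,dadqi] -> 7 lines: pwgd usw whsqj dadqi xfh ndp wyhc
Final line 5: xfh

Answer: xfh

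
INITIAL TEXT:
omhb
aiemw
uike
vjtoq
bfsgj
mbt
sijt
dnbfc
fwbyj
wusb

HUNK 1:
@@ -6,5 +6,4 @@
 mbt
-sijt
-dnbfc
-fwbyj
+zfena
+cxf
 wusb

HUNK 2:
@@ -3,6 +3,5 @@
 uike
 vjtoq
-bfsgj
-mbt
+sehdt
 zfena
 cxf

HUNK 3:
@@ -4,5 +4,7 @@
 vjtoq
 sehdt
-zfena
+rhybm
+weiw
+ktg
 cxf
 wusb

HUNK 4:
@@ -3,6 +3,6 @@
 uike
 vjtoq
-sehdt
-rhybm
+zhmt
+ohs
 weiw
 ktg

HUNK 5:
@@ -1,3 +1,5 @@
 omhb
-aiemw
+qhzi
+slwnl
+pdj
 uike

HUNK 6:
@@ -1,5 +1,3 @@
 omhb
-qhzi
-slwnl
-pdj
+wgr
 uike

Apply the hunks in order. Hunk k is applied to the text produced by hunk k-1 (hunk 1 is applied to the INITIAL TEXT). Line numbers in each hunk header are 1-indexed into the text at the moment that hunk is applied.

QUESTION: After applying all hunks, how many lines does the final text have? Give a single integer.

Answer: 10

Derivation:
Hunk 1: at line 6 remove [sijt,dnbfc,fwbyj] add [zfena,cxf] -> 9 lines: omhb aiemw uike vjtoq bfsgj mbt zfena cxf wusb
Hunk 2: at line 3 remove [bfsgj,mbt] add [sehdt] -> 8 lines: omhb aiemw uike vjtoq sehdt zfena cxf wusb
Hunk 3: at line 4 remove [zfena] add [rhybm,weiw,ktg] -> 10 lines: omhb aiemw uike vjtoq sehdt rhybm weiw ktg cxf wusb
Hunk 4: at line 3 remove [sehdt,rhybm] add [zhmt,ohs] -> 10 lines: omhb aiemw uike vjtoq zhmt ohs weiw ktg cxf wusb
Hunk 5: at line 1 remove [aiemw] add [qhzi,slwnl,pdj] -> 12 lines: omhb qhzi slwnl pdj uike vjtoq zhmt ohs weiw ktg cxf wusb
Hunk 6: at line 1 remove [qhzi,slwnl,pdj] add [wgr] -> 10 lines: omhb wgr uike vjtoq zhmt ohs weiw ktg cxf wusb
Final line count: 10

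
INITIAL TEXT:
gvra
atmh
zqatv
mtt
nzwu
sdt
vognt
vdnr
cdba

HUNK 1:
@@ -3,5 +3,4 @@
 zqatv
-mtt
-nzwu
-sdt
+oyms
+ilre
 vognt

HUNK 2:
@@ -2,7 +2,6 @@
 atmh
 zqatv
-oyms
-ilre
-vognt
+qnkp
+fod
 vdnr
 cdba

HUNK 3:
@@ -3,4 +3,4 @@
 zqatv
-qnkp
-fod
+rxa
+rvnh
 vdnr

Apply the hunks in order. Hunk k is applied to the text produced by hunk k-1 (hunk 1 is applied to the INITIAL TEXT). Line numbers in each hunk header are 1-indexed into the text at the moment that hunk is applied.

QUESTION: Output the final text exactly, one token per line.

Hunk 1: at line 3 remove [mtt,nzwu,sdt] add [oyms,ilre] -> 8 lines: gvra atmh zqatv oyms ilre vognt vdnr cdba
Hunk 2: at line 2 remove [oyms,ilre,vognt] add [qnkp,fod] -> 7 lines: gvra atmh zqatv qnkp fod vdnr cdba
Hunk 3: at line 3 remove [qnkp,fod] add [rxa,rvnh] -> 7 lines: gvra atmh zqatv rxa rvnh vdnr cdba

Answer: gvra
atmh
zqatv
rxa
rvnh
vdnr
cdba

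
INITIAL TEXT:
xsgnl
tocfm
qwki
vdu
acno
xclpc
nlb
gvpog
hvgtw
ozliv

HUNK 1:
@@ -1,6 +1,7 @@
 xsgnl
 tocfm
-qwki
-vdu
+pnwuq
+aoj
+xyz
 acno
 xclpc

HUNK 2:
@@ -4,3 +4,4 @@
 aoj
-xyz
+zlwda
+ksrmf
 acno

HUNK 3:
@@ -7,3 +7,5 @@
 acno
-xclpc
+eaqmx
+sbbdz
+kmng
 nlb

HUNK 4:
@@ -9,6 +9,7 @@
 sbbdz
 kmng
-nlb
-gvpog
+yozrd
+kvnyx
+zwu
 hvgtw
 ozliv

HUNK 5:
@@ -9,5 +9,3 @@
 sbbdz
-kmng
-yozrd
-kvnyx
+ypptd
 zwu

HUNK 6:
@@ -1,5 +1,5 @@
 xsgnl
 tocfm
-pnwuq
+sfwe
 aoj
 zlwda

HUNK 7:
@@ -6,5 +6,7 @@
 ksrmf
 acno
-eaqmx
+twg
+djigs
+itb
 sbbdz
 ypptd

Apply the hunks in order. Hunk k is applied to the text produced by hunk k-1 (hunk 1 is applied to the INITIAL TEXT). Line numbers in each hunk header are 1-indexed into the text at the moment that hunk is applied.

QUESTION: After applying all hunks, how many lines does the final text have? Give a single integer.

Answer: 15

Derivation:
Hunk 1: at line 1 remove [qwki,vdu] add [pnwuq,aoj,xyz] -> 11 lines: xsgnl tocfm pnwuq aoj xyz acno xclpc nlb gvpog hvgtw ozliv
Hunk 2: at line 4 remove [xyz] add [zlwda,ksrmf] -> 12 lines: xsgnl tocfm pnwuq aoj zlwda ksrmf acno xclpc nlb gvpog hvgtw ozliv
Hunk 3: at line 7 remove [xclpc] add [eaqmx,sbbdz,kmng] -> 14 lines: xsgnl tocfm pnwuq aoj zlwda ksrmf acno eaqmx sbbdz kmng nlb gvpog hvgtw ozliv
Hunk 4: at line 9 remove [nlb,gvpog] add [yozrd,kvnyx,zwu] -> 15 lines: xsgnl tocfm pnwuq aoj zlwda ksrmf acno eaqmx sbbdz kmng yozrd kvnyx zwu hvgtw ozliv
Hunk 5: at line 9 remove [kmng,yozrd,kvnyx] add [ypptd] -> 13 lines: xsgnl tocfm pnwuq aoj zlwda ksrmf acno eaqmx sbbdz ypptd zwu hvgtw ozliv
Hunk 6: at line 1 remove [pnwuq] add [sfwe] -> 13 lines: xsgnl tocfm sfwe aoj zlwda ksrmf acno eaqmx sbbdz ypptd zwu hvgtw ozliv
Hunk 7: at line 6 remove [eaqmx] add [twg,djigs,itb] -> 15 lines: xsgnl tocfm sfwe aoj zlwda ksrmf acno twg djigs itb sbbdz ypptd zwu hvgtw ozliv
Final line count: 15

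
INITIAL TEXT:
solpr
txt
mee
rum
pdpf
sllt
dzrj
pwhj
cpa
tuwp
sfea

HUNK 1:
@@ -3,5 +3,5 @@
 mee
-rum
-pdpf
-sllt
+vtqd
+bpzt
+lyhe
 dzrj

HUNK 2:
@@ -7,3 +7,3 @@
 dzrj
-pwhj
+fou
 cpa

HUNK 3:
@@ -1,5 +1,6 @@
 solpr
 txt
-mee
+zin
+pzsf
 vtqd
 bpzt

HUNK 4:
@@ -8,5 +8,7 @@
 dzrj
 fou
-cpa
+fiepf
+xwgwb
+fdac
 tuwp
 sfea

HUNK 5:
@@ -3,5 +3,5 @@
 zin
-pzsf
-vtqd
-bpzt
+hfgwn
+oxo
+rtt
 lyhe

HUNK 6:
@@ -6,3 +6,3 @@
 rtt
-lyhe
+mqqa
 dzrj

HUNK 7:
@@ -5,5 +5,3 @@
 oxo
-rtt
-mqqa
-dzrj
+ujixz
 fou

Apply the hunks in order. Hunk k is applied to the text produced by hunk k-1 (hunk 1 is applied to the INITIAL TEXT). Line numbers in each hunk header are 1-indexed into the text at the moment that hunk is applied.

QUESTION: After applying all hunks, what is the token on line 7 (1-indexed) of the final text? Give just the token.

Hunk 1: at line 3 remove [rum,pdpf,sllt] add [vtqd,bpzt,lyhe] -> 11 lines: solpr txt mee vtqd bpzt lyhe dzrj pwhj cpa tuwp sfea
Hunk 2: at line 7 remove [pwhj] add [fou] -> 11 lines: solpr txt mee vtqd bpzt lyhe dzrj fou cpa tuwp sfea
Hunk 3: at line 1 remove [mee] add [zin,pzsf] -> 12 lines: solpr txt zin pzsf vtqd bpzt lyhe dzrj fou cpa tuwp sfea
Hunk 4: at line 8 remove [cpa] add [fiepf,xwgwb,fdac] -> 14 lines: solpr txt zin pzsf vtqd bpzt lyhe dzrj fou fiepf xwgwb fdac tuwp sfea
Hunk 5: at line 3 remove [pzsf,vtqd,bpzt] add [hfgwn,oxo,rtt] -> 14 lines: solpr txt zin hfgwn oxo rtt lyhe dzrj fou fiepf xwgwb fdac tuwp sfea
Hunk 6: at line 6 remove [lyhe] add [mqqa] -> 14 lines: solpr txt zin hfgwn oxo rtt mqqa dzrj fou fiepf xwgwb fdac tuwp sfea
Hunk 7: at line 5 remove [rtt,mqqa,dzrj] add [ujixz] -> 12 lines: solpr txt zin hfgwn oxo ujixz fou fiepf xwgwb fdac tuwp sfea
Final line 7: fou

Answer: fou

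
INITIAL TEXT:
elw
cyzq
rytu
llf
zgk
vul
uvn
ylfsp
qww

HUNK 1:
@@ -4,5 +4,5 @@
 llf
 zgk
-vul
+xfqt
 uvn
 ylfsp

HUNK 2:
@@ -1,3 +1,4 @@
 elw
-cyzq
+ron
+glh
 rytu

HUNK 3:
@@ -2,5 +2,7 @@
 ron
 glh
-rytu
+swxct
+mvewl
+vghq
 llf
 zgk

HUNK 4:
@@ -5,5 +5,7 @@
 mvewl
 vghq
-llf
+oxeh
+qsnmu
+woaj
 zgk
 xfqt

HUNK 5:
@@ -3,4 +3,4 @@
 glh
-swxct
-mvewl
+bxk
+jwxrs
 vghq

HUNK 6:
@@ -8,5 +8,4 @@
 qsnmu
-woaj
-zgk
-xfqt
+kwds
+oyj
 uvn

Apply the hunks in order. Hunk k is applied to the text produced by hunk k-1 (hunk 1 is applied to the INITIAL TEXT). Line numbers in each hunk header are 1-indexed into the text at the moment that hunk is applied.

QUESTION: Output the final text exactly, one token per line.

Hunk 1: at line 4 remove [vul] add [xfqt] -> 9 lines: elw cyzq rytu llf zgk xfqt uvn ylfsp qww
Hunk 2: at line 1 remove [cyzq] add [ron,glh] -> 10 lines: elw ron glh rytu llf zgk xfqt uvn ylfsp qww
Hunk 3: at line 2 remove [rytu] add [swxct,mvewl,vghq] -> 12 lines: elw ron glh swxct mvewl vghq llf zgk xfqt uvn ylfsp qww
Hunk 4: at line 5 remove [llf] add [oxeh,qsnmu,woaj] -> 14 lines: elw ron glh swxct mvewl vghq oxeh qsnmu woaj zgk xfqt uvn ylfsp qww
Hunk 5: at line 3 remove [swxct,mvewl] add [bxk,jwxrs] -> 14 lines: elw ron glh bxk jwxrs vghq oxeh qsnmu woaj zgk xfqt uvn ylfsp qww
Hunk 6: at line 8 remove [woaj,zgk,xfqt] add [kwds,oyj] -> 13 lines: elw ron glh bxk jwxrs vghq oxeh qsnmu kwds oyj uvn ylfsp qww

Answer: elw
ron
glh
bxk
jwxrs
vghq
oxeh
qsnmu
kwds
oyj
uvn
ylfsp
qww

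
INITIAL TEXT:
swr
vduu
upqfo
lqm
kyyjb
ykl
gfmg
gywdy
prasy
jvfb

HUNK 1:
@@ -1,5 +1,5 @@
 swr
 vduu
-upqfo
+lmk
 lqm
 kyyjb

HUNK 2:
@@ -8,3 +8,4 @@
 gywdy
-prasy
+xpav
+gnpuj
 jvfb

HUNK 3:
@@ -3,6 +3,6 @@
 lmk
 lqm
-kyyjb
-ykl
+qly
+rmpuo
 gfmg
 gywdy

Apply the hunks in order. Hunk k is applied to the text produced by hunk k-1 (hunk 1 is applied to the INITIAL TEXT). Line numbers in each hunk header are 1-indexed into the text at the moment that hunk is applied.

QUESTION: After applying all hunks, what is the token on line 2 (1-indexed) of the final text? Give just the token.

Hunk 1: at line 1 remove [upqfo] add [lmk] -> 10 lines: swr vduu lmk lqm kyyjb ykl gfmg gywdy prasy jvfb
Hunk 2: at line 8 remove [prasy] add [xpav,gnpuj] -> 11 lines: swr vduu lmk lqm kyyjb ykl gfmg gywdy xpav gnpuj jvfb
Hunk 3: at line 3 remove [kyyjb,ykl] add [qly,rmpuo] -> 11 lines: swr vduu lmk lqm qly rmpuo gfmg gywdy xpav gnpuj jvfb
Final line 2: vduu

Answer: vduu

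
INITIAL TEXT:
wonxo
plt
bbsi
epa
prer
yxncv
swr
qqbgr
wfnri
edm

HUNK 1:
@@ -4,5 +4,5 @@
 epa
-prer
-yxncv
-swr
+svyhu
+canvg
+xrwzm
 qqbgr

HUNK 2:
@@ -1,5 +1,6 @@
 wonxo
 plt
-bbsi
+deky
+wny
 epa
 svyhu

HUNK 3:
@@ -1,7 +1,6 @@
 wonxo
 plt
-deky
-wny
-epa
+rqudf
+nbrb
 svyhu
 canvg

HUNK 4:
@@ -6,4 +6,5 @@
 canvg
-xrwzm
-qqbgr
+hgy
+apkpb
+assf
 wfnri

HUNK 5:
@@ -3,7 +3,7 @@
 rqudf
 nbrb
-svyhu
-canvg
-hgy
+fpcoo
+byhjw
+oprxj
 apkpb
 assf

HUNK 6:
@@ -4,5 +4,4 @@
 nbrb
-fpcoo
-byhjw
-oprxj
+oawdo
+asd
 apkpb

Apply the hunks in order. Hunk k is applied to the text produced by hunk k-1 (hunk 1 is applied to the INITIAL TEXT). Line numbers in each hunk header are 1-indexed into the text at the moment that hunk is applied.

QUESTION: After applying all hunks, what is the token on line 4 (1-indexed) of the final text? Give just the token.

Answer: nbrb

Derivation:
Hunk 1: at line 4 remove [prer,yxncv,swr] add [svyhu,canvg,xrwzm] -> 10 lines: wonxo plt bbsi epa svyhu canvg xrwzm qqbgr wfnri edm
Hunk 2: at line 1 remove [bbsi] add [deky,wny] -> 11 lines: wonxo plt deky wny epa svyhu canvg xrwzm qqbgr wfnri edm
Hunk 3: at line 1 remove [deky,wny,epa] add [rqudf,nbrb] -> 10 lines: wonxo plt rqudf nbrb svyhu canvg xrwzm qqbgr wfnri edm
Hunk 4: at line 6 remove [xrwzm,qqbgr] add [hgy,apkpb,assf] -> 11 lines: wonxo plt rqudf nbrb svyhu canvg hgy apkpb assf wfnri edm
Hunk 5: at line 3 remove [svyhu,canvg,hgy] add [fpcoo,byhjw,oprxj] -> 11 lines: wonxo plt rqudf nbrb fpcoo byhjw oprxj apkpb assf wfnri edm
Hunk 6: at line 4 remove [fpcoo,byhjw,oprxj] add [oawdo,asd] -> 10 lines: wonxo plt rqudf nbrb oawdo asd apkpb assf wfnri edm
Final line 4: nbrb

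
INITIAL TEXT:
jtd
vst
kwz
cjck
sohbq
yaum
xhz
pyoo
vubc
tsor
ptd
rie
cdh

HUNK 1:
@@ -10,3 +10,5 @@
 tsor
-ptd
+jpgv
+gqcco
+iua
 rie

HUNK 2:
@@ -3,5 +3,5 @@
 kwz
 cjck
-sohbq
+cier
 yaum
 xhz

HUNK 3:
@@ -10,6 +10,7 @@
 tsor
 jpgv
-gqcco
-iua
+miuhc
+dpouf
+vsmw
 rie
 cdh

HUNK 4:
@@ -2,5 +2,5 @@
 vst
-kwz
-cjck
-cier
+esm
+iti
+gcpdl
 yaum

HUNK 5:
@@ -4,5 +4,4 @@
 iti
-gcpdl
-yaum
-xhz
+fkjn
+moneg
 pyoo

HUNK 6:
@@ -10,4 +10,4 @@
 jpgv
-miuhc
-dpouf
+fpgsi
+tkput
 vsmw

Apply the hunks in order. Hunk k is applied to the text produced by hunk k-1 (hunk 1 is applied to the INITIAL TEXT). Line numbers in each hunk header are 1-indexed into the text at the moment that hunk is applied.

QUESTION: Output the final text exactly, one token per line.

Hunk 1: at line 10 remove [ptd] add [jpgv,gqcco,iua] -> 15 lines: jtd vst kwz cjck sohbq yaum xhz pyoo vubc tsor jpgv gqcco iua rie cdh
Hunk 2: at line 3 remove [sohbq] add [cier] -> 15 lines: jtd vst kwz cjck cier yaum xhz pyoo vubc tsor jpgv gqcco iua rie cdh
Hunk 3: at line 10 remove [gqcco,iua] add [miuhc,dpouf,vsmw] -> 16 lines: jtd vst kwz cjck cier yaum xhz pyoo vubc tsor jpgv miuhc dpouf vsmw rie cdh
Hunk 4: at line 2 remove [kwz,cjck,cier] add [esm,iti,gcpdl] -> 16 lines: jtd vst esm iti gcpdl yaum xhz pyoo vubc tsor jpgv miuhc dpouf vsmw rie cdh
Hunk 5: at line 4 remove [gcpdl,yaum,xhz] add [fkjn,moneg] -> 15 lines: jtd vst esm iti fkjn moneg pyoo vubc tsor jpgv miuhc dpouf vsmw rie cdh
Hunk 6: at line 10 remove [miuhc,dpouf] add [fpgsi,tkput] -> 15 lines: jtd vst esm iti fkjn moneg pyoo vubc tsor jpgv fpgsi tkput vsmw rie cdh

Answer: jtd
vst
esm
iti
fkjn
moneg
pyoo
vubc
tsor
jpgv
fpgsi
tkput
vsmw
rie
cdh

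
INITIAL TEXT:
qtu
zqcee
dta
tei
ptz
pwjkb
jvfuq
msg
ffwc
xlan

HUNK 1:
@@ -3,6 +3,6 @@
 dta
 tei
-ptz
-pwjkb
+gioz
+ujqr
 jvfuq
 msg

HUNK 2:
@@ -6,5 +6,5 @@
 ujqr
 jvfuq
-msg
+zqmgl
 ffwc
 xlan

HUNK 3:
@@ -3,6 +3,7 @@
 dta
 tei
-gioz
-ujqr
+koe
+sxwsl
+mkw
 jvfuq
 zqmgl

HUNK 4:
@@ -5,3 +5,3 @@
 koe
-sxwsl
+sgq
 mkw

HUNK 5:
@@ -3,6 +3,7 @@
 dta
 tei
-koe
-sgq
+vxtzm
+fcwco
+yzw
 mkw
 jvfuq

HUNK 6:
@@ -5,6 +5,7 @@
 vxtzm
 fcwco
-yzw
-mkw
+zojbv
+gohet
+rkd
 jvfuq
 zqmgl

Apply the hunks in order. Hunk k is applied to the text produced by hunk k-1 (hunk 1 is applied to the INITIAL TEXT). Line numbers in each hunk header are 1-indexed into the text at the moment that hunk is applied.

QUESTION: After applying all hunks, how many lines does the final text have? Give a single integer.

Answer: 13

Derivation:
Hunk 1: at line 3 remove [ptz,pwjkb] add [gioz,ujqr] -> 10 lines: qtu zqcee dta tei gioz ujqr jvfuq msg ffwc xlan
Hunk 2: at line 6 remove [msg] add [zqmgl] -> 10 lines: qtu zqcee dta tei gioz ujqr jvfuq zqmgl ffwc xlan
Hunk 3: at line 3 remove [gioz,ujqr] add [koe,sxwsl,mkw] -> 11 lines: qtu zqcee dta tei koe sxwsl mkw jvfuq zqmgl ffwc xlan
Hunk 4: at line 5 remove [sxwsl] add [sgq] -> 11 lines: qtu zqcee dta tei koe sgq mkw jvfuq zqmgl ffwc xlan
Hunk 5: at line 3 remove [koe,sgq] add [vxtzm,fcwco,yzw] -> 12 lines: qtu zqcee dta tei vxtzm fcwco yzw mkw jvfuq zqmgl ffwc xlan
Hunk 6: at line 5 remove [yzw,mkw] add [zojbv,gohet,rkd] -> 13 lines: qtu zqcee dta tei vxtzm fcwco zojbv gohet rkd jvfuq zqmgl ffwc xlan
Final line count: 13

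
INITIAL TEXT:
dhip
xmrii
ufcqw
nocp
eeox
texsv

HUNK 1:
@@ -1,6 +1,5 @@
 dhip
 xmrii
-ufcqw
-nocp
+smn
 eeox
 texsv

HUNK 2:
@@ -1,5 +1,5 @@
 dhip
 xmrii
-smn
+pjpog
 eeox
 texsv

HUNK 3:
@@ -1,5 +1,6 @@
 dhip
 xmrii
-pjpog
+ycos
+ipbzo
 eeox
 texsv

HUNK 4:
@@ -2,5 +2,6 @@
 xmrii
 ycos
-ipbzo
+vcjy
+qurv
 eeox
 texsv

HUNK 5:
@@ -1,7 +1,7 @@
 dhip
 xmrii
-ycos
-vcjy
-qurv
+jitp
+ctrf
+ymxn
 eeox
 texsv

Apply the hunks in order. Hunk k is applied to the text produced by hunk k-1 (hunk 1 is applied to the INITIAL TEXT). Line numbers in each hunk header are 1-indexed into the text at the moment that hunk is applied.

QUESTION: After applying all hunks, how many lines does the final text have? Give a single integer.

Hunk 1: at line 1 remove [ufcqw,nocp] add [smn] -> 5 lines: dhip xmrii smn eeox texsv
Hunk 2: at line 1 remove [smn] add [pjpog] -> 5 lines: dhip xmrii pjpog eeox texsv
Hunk 3: at line 1 remove [pjpog] add [ycos,ipbzo] -> 6 lines: dhip xmrii ycos ipbzo eeox texsv
Hunk 4: at line 2 remove [ipbzo] add [vcjy,qurv] -> 7 lines: dhip xmrii ycos vcjy qurv eeox texsv
Hunk 5: at line 1 remove [ycos,vcjy,qurv] add [jitp,ctrf,ymxn] -> 7 lines: dhip xmrii jitp ctrf ymxn eeox texsv
Final line count: 7

Answer: 7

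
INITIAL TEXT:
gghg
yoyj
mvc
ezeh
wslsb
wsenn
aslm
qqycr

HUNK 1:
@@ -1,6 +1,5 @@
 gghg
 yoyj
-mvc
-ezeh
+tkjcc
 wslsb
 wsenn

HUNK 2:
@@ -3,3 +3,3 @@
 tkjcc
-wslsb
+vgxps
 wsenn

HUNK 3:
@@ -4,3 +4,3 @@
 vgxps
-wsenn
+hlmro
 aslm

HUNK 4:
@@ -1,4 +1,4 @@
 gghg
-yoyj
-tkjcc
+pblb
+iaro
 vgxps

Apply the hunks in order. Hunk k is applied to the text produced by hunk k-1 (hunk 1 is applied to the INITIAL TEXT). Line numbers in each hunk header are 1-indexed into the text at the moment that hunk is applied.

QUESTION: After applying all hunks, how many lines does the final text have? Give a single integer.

Hunk 1: at line 1 remove [mvc,ezeh] add [tkjcc] -> 7 lines: gghg yoyj tkjcc wslsb wsenn aslm qqycr
Hunk 2: at line 3 remove [wslsb] add [vgxps] -> 7 lines: gghg yoyj tkjcc vgxps wsenn aslm qqycr
Hunk 3: at line 4 remove [wsenn] add [hlmro] -> 7 lines: gghg yoyj tkjcc vgxps hlmro aslm qqycr
Hunk 4: at line 1 remove [yoyj,tkjcc] add [pblb,iaro] -> 7 lines: gghg pblb iaro vgxps hlmro aslm qqycr
Final line count: 7

Answer: 7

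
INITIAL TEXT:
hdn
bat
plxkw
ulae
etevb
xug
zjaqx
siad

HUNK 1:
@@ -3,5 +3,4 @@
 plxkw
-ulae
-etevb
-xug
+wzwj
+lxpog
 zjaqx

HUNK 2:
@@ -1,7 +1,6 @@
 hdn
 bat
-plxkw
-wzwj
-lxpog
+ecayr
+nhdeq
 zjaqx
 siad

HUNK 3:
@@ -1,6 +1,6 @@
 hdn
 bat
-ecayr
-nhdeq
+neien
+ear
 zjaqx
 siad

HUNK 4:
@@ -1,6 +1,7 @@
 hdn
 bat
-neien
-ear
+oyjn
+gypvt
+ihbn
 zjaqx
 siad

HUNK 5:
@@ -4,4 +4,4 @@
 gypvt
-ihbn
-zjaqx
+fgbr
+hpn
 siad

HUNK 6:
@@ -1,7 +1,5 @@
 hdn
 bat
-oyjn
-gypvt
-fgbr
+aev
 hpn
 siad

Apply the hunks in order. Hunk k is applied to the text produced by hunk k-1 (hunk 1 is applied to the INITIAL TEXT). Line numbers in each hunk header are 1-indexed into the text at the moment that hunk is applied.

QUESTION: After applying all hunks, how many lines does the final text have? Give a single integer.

Hunk 1: at line 3 remove [ulae,etevb,xug] add [wzwj,lxpog] -> 7 lines: hdn bat plxkw wzwj lxpog zjaqx siad
Hunk 2: at line 1 remove [plxkw,wzwj,lxpog] add [ecayr,nhdeq] -> 6 lines: hdn bat ecayr nhdeq zjaqx siad
Hunk 3: at line 1 remove [ecayr,nhdeq] add [neien,ear] -> 6 lines: hdn bat neien ear zjaqx siad
Hunk 4: at line 1 remove [neien,ear] add [oyjn,gypvt,ihbn] -> 7 lines: hdn bat oyjn gypvt ihbn zjaqx siad
Hunk 5: at line 4 remove [ihbn,zjaqx] add [fgbr,hpn] -> 7 lines: hdn bat oyjn gypvt fgbr hpn siad
Hunk 6: at line 1 remove [oyjn,gypvt,fgbr] add [aev] -> 5 lines: hdn bat aev hpn siad
Final line count: 5

Answer: 5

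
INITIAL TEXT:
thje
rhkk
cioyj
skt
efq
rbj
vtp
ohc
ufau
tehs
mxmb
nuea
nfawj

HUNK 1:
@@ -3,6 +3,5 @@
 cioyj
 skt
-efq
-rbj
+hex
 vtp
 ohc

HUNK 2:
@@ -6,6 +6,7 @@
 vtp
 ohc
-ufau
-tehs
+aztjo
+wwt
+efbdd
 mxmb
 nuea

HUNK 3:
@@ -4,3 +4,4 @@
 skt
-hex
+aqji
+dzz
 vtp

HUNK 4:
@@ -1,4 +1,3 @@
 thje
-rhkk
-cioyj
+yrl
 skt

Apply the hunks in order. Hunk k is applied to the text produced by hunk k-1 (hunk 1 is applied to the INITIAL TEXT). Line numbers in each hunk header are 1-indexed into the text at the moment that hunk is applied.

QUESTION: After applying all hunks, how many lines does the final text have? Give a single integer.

Hunk 1: at line 3 remove [efq,rbj] add [hex] -> 12 lines: thje rhkk cioyj skt hex vtp ohc ufau tehs mxmb nuea nfawj
Hunk 2: at line 6 remove [ufau,tehs] add [aztjo,wwt,efbdd] -> 13 lines: thje rhkk cioyj skt hex vtp ohc aztjo wwt efbdd mxmb nuea nfawj
Hunk 3: at line 4 remove [hex] add [aqji,dzz] -> 14 lines: thje rhkk cioyj skt aqji dzz vtp ohc aztjo wwt efbdd mxmb nuea nfawj
Hunk 4: at line 1 remove [rhkk,cioyj] add [yrl] -> 13 lines: thje yrl skt aqji dzz vtp ohc aztjo wwt efbdd mxmb nuea nfawj
Final line count: 13

Answer: 13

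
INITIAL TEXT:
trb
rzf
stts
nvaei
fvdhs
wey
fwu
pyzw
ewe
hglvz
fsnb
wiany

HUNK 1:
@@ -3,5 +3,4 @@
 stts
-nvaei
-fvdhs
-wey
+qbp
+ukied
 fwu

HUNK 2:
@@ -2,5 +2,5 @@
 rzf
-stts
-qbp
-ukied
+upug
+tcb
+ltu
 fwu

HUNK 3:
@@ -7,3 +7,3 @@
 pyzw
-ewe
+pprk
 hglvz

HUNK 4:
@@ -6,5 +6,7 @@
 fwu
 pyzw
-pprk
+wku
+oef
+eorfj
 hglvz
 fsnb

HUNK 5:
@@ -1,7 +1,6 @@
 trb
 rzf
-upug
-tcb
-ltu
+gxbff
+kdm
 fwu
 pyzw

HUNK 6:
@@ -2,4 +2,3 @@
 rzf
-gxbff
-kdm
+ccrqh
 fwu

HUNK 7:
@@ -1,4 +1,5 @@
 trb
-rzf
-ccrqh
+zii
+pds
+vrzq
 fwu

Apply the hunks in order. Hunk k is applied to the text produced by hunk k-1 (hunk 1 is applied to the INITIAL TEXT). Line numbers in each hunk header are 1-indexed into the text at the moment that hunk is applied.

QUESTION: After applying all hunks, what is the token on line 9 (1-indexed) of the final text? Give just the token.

Answer: eorfj

Derivation:
Hunk 1: at line 3 remove [nvaei,fvdhs,wey] add [qbp,ukied] -> 11 lines: trb rzf stts qbp ukied fwu pyzw ewe hglvz fsnb wiany
Hunk 2: at line 2 remove [stts,qbp,ukied] add [upug,tcb,ltu] -> 11 lines: trb rzf upug tcb ltu fwu pyzw ewe hglvz fsnb wiany
Hunk 3: at line 7 remove [ewe] add [pprk] -> 11 lines: trb rzf upug tcb ltu fwu pyzw pprk hglvz fsnb wiany
Hunk 4: at line 6 remove [pprk] add [wku,oef,eorfj] -> 13 lines: trb rzf upug tcb ltu fwu pyzw wku oef eorfj hglvz fsnb wiany
Hunk 5: at line 1 remove [upug,tcb,ltu] add [gxbff,kdm] -> 12 lines: trb rzf gxbff kdm fwu pyzw wku oef eorfj hglvz fsnb wiany
Hunk 6: at line 2 remove [gxbff,kdm] add [ccrqh] -> 11 lines: trb rzf ccrqh fwu pyzw wku oef eorfj hglvz fsnb wiany
Hunk 7: at line 1 remove [rzf,ccrqh] add [zii,pds,vrzq] -> 12 lines: trb zii pds vrzq fwu pyzw wku oef eorfj hglvz fsnb wiany
Final line 9: eorfj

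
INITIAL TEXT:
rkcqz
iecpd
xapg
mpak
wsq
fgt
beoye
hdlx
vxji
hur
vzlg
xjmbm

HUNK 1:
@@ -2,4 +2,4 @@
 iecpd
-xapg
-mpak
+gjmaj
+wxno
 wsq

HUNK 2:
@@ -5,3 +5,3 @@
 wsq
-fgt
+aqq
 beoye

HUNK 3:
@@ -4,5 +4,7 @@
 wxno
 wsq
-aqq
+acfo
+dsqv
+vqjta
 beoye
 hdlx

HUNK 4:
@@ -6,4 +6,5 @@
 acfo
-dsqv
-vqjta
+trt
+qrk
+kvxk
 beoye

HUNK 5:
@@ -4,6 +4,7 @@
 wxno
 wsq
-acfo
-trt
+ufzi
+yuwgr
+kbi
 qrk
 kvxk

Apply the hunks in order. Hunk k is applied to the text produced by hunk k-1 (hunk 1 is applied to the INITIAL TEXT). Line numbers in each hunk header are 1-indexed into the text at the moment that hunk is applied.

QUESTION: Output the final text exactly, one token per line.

Hunk 1: at line 2 remove [xapg,mpak] add [gjmaj,wxno] -> 12 lines: rkcqz iecpd gjmaj wxno wsq fgt beoye hdlx vxji hur vzlg xjmbm
Hunk 2: at line 5 remove [fgt] add [aqq] -> 12 lines: rkcqz iecpd gjmaj wxno wsq aqq beoye hdlx vxji hur vzlg xjmbm
Hunk 3: at line 4 remove [aqq] add [acfo,dsqv,vqjta] -> 14 lines: rkcqz iecpd gjmaj wxno wsq acfo dsqv vqjta beoye hdlx vxji hur vzlg xjmbm
Hunk 4: at line 6 remove [dsqv,vqjta] add [trt,qrk,kvxk] -> 15 lines: rkcqz iecpd gjmaj wxno wsq acfo trt qrk kvxk beoye hdlx vxji hur vzlg xjmbm
Hunk 5: at line 4 remove [acfo,trt] add [ufzi,yuwgr,kbi] -> 16 lines: rkcqz iecpd gjmaj wxno wsq ufzi yuwgr kbi qrk kvxk beoye hdlx vxji hur vzlg xjmbm

Answer: rkcqz
iecpd
gjmaj
wxno
wsq
ufzi
yuwgr
kbi
qrk
kvxk
beoye
hdlx
vxji
hur
vzlg
xjmbm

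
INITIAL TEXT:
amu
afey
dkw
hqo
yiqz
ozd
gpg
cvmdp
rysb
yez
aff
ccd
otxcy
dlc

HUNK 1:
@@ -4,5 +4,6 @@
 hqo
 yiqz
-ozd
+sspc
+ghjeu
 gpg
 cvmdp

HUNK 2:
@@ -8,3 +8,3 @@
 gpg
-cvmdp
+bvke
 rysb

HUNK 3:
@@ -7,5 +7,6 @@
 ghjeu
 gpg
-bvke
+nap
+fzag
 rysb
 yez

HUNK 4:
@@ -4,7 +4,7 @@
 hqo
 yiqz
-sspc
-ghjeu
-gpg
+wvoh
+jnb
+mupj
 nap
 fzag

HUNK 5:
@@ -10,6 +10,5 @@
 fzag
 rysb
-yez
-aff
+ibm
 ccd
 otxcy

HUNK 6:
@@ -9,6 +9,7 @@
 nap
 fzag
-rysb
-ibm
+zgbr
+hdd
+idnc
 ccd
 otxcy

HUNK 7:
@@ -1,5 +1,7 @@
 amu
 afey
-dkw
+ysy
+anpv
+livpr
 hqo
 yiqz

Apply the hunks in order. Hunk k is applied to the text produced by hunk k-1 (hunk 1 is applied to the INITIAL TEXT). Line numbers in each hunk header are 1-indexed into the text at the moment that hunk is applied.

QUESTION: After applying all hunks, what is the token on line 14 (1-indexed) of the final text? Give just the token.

Answer: hdd

Derivation:
Hunk 1: at line 4 remove [ozd] add [sspc,ghjeu] -> 15 lines: amu afey dkw hqo yiqz sspc ghjeu gpg cvmdp rysb yez aff ccd otxcy dlc
Hunk 2: at line 8 remove [cvmdp] add [bvke] -> 15 lines: amu afey dkw hqo yiqz sspc ghjeu gpg bvke rysb yez aff ccd otxcy dlc
Hunk 3: at line 7 remove [bvke] add [nap,fzag] -> 16 lines: amu afey dkw hqo yiqz sspc ghjeu gpg nap fzag rysb yez aff ccd otxcy dlc
Hunk 4: at line 4 remove [sspc,ghjeu,gpg] add [wvoh,jnb,mupj] -> 16 lines: amu afey dkw hqo yiqz wvoh jnb mupj nap fzag rysb yez aff ccd otxcy dlc
Hunk 5: at line 10 remove [yez,aff] add [ibm] -> 15 lines: amu afey dkw hqo yiqz wvoh jnb mupj nap fzag rysb ibm ccd otxcy dlc
Hunk 6: at line 9 remove [rysb,ibm] add [zgbr,hdd,idnc] -> 16 lines: amu afey dkw hqo yiqz wvoh jnb mupj nap fzag zgbr hdd idnc ccd otxcy dlc
Hunk 7: at line 1 remove [dkw] add [ysy,anpv,livpr] -> 18 lines: amu afey ysy anpv livpr hqo yiqz wvoh jnb mupj nap fzag zgbr hdd idnc ccd otxcy dlc
Final line 14: hdd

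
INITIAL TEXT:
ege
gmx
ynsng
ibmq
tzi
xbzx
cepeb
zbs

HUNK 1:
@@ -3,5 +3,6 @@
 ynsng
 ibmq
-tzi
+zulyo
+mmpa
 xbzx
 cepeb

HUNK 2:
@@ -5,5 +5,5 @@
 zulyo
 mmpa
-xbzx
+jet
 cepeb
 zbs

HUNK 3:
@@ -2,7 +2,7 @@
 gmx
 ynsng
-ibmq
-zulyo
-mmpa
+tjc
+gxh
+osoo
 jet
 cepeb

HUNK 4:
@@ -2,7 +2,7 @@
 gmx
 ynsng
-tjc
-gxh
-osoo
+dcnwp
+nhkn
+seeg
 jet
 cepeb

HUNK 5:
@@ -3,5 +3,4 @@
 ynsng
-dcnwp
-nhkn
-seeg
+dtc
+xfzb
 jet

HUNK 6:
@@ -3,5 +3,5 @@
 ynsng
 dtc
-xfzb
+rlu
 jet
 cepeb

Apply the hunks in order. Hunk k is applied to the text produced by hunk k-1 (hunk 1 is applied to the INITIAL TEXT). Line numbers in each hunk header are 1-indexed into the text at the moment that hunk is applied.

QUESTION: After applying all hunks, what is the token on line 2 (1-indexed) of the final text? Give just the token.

Hunk 1: at line 3 remove [tzi] add [zulyo,mmpa] -> 9 lines: ege gmx ynsng ibmq zulyo mmpa xbzx cepeb zbs
Hunk 2: at line 5 remove [xbzx] add [jet] -> 9 lines: ege gmx ynsng ibmq zulyo mmpa jet cepeb zbs
Hunk 3: at line 2 remove [ibmq,zulyo,mmpa] add [tjc,gxh,osoo] -> 9 lines: ege gmx ynsng tjc gxh osoo jet cepeb zbs
Hunk 4: at line 2 remove [tjc,gxh,osoo] add [dcnwp,nhkn,seeg] -> 9 lines: ege gmx ynsng dcnwp nhkn seeg jet cepeb zbs
Hunk 5: at line 3 remove [dcnwp,nhkn,seeg] add [dtc,xfzb] -> 8 lines: ege gmx ynsng dtc xfzb jet cepeb zbs
Hunk 6: at line 3 remove [xfzb] add [rlu] -> 8 lines: ege gmx ynsng dtc rlu jet cepeb zbs
Final line 2: gmx

Answer: gmx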